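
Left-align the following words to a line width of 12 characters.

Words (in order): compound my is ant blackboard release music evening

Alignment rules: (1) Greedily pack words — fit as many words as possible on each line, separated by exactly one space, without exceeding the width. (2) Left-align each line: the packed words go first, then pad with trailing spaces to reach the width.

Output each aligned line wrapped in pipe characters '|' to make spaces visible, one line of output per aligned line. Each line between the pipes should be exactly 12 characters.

Line 1: ['compound', 'my'] (min_width=11, slack=1)
Line 2: ['is', 'ant'] (min_width=6, slack=6)
Line 3: ['blackboard'] (min_width=10, slack=2)
Line 4: ['release'] (min_width=7, slack=5)
Line 5: ['music'] (min_width=5, slack=7)
Line 6: ['evening'] (min_width=7, slack=5)

Answer: |compound my |
|is ant      |
|blackboard  |
|release     |
|music       |
|evening     |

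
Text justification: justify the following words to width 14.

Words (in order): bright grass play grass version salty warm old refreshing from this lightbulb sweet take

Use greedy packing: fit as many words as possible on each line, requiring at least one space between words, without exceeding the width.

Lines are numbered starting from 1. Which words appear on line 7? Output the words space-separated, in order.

Line 1: ['bright', 'grass'] (min_width=12, slack=2)
Line 2: ['play', 'grass'] (min_width=10, slack=4)
Line 3: ['version', 'salty'] (min_width=13, slack=1)
Line 4: ['warm', 'old'] (min_width=8, slack=6)
Line 5: ['refreshing'] (min_width=10, slack=4)
Line 6: ['from', 'this'] (min_width=9, slack=5)
Line 7: ['lightbulb'] (min_width=9, slack=5)
Line 8: ['sweet', 'take'] (min_width=10, slack=4)

Answer: lightbulb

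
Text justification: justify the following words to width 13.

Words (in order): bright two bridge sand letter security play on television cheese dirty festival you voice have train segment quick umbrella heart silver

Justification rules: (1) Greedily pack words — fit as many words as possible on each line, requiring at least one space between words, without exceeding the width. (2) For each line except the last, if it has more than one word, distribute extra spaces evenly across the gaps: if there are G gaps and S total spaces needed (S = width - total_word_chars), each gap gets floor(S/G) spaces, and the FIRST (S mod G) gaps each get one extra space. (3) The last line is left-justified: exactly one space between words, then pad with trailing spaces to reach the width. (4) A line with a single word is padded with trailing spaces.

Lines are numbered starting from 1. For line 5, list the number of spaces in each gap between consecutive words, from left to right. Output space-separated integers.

Answer: 1

Derivation:
Line 1: ['bright', 'two'] (min_width=10, slack=3)
Line 2: ['bridge', 'sand'] (min_width=11, slack=2)
Line 3: ['letter'] (min_width=6, slack=7)
Line 4: ['security', 'play'] (min_width=13, slack=0)
Line 5: ['on', 'television'] (min_width=13, slack=0)
Line 6: ['cheese', 'dirty'] (min_width=12, slack=1)
Line 7: ['festival', 'you'] (min_width=12, slack=1)
Line 8: ['voice', 'have'] (min_width=10, slack=3)
Line 9: ['train', 'segment'] (min_width=13, slack=0)
Line 10: ['quick'] (min_width=5, slack=8)
Line 11: ['umbrella'] (min_width=8, slack=5)
Line 12: ['heart', 'silver'] (min_width=12, slack=1)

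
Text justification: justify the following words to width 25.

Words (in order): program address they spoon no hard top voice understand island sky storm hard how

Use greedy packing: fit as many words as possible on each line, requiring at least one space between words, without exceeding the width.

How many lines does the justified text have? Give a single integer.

Answer: 4

Derivation:
Line 1: ['program', 'address', 'they'] (min_width=20, slack=5)
Line 2: ['spoon', 'no', 'hard', 'top', 'voice'] (min_width=23, slack=2)
Line 3: ['understand', 'island', 'sky'] (min_width=21, slack=4)
Line 4: ['storm', 'hard', 'how'] (min_width=14, slack=11)
Total lines: 4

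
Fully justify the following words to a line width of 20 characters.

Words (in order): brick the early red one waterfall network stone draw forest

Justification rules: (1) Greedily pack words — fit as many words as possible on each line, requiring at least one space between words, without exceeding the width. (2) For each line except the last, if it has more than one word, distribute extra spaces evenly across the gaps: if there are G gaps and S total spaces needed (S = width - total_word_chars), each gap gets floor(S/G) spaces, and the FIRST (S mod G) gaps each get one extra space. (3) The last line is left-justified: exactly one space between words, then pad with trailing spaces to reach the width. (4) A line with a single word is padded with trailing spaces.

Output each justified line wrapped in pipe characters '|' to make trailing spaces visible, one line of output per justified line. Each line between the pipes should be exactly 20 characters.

Answer: |brick  the early red|
|one        waterfall|
|network  stone  draw|
|forest              |

Derivation:
Line 1: ['brick', 'the', 'early', 'red'] (min_width=19, slack=1)
Line 2: ['one', 'waterfall'] (min_width=13, slack=7)
Line 3: ['network', 'stone', 'draw'] (min_width=18, slack=2)
Line 4: ['forest'] (min_width=6, slack=14)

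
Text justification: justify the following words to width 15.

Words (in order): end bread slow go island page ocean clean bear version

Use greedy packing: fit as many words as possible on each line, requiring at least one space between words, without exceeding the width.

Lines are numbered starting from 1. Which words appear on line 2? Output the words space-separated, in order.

Answer: go island page

Derivation:
Line 1: ['end', 'bread', 'slow'] (min_width=14, slack=1)
Line 2: ['go', 'island', 'page'] (min_width=14, slack=1)
Line 3: ['ocean', 'clean'] (min_width=11, slack=4)
Line 4: ['bear', 'version'] (min_width=12, slack=3)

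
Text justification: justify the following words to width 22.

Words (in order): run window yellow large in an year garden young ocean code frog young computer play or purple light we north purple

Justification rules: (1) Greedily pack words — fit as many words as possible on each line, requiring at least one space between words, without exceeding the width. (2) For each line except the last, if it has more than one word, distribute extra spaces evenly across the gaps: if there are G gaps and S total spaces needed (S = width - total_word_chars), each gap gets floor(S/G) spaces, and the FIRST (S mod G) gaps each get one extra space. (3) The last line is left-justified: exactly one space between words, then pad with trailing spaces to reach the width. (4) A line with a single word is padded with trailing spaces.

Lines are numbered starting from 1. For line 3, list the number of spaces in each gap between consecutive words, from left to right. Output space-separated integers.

Line 1: ['run', 'window', 'yellow'] (min_width=17, slack=5)
Line 2: ['large', 'in', 'an', 'year'] (min_width=16, slack=6)
Line 3: ['garden', 'young', 'ocean'] (min_width=18, slack=4)
Line 4: ['code', 'frog', 'young'] (min_width=15, slack=7)
Line 5: ['computer', 'play', 'or'] (min_width=16, slack=6)
Line 6: ['purple', 'light', 'we', 'north'] (min_width=21, slack=1)
Line 7: ['purple'] (min_width=6, slack=16)

Answer: 3 3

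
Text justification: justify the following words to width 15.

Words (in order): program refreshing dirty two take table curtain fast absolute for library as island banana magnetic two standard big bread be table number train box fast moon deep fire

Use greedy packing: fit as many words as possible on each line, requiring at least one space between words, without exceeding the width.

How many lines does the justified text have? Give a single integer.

Line 1: ['program'] (min_width=7, slack=8)
Line 2: ['refreshing'] (min_width=10, slack=5)
Line 3: ['dirty', 'two', 'take'] (min_width=14, slack=1)
Line 4: ['table', 'curtain'] (min_width=13, slack=2)
Line 5: ['fast', 'absolute'] (min_width=13, slack=2)
Line 6: ['for', 'library', 'as'] (min_width=14, slack=1)
Line 7: ['island', 'banana'] (min_width=13, slack=2)
Line 8: ['magnetic', 'two'] (min_width=12, slack=3)
Line 9: ['standard', 'big'] (min_width=12, slack=3)
Line 10: ['bread', 'be', 'table'] (min_width=14, slack=1)
Line 11: ['number', 'train'] (min_width=12, slack=3)
Line 12: ['box', 'fast', 'moon'] (min_width=13, slack=2)
Line 13: ['deep', 'fire'] (min_width=9, slack=6)
Total lines: 13

Answer: 13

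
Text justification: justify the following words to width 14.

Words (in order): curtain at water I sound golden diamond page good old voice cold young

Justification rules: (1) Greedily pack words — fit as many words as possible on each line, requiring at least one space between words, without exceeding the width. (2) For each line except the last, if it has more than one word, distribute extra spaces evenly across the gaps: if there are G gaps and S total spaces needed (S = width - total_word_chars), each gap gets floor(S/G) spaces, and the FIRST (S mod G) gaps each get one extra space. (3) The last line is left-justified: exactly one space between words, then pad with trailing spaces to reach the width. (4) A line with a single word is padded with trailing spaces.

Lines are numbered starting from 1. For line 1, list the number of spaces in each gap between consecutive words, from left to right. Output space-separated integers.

Answer: 5

Derivation:
Line 1: ['curtain', 'at'] (min_width=10, slack=4)
Line 2: ['water', 'I', 'sound'] (min_width=13, slack=1)
Line 3: ['golden', 'diamond'] (min_width=14, slack=0)
Line 4: ['page', 'good', 'old'] (min_width=13, slack=1)
Line 5: ['voice', 'cold'] (min_width=10, slack=4)
Line 6: ['young'] (min_width=5, slack=9)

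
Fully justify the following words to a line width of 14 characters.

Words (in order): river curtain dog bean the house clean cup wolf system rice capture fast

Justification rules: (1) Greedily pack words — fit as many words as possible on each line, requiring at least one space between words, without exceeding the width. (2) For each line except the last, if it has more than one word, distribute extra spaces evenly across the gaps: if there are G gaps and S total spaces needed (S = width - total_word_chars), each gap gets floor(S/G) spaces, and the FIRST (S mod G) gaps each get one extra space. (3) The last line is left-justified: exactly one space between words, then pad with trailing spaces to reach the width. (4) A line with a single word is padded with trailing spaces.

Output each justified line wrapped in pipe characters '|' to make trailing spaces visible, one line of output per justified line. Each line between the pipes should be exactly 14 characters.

Line 1: ['river', 'curtain'] (min_width=13, slack=1)
Line 2: ['dog', 'bean', 'the'] (min_width=12, slack=2)
Line 3: ['house', 'clean'] (min_width=11, slack=3)
Line 4: ['cup', 'wolf'] (min_width=8, slack=6)
Line 5: ['system', 'rice'] (min_width=11, slack=3)
Line 6: ['capture', 'fast'] (min_width=12, slack=2)

Answer: |river  curtain|
|dog  bean  the|
|house    clean|
|cup       wolf|
|system    rice|
|capture fast  |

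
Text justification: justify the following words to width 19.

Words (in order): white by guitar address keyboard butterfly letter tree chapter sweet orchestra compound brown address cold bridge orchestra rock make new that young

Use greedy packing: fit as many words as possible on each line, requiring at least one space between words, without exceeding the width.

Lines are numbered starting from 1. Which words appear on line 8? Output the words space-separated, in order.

Line 1: ['white', 'by', 'guitar'] (min_width=15, slack=4)
Line 2: ['address', 'keyboard'] (min_width=16, slack=3)
Line 3: ['butterfly', 'letter'] (min_width=16, slack=3)
Line 4: ['tree', 'chapter', 'sweet'] (min_width=18, slack=1)
Line 5: ['orchestra', 'compound'] (min_width=18, slack=1)
Line 6: ['brown', 'address', 'cold'] (min_width=18, slack=1)
Line 7: ['bridge', 'orchestra'] (min_width=16, slack=3)
Line 8: ['rock', 'make', 'new', 'that'] (min_width=18, slack=1)
Line 9: ['young'] (min_width=5, slack=14)

Answer: rock make new that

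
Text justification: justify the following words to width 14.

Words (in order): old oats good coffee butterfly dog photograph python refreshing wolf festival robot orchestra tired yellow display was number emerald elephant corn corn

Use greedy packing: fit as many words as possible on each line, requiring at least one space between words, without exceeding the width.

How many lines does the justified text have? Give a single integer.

Line 1: ['old', 'oats', 'good'] (min_width=13, slack=1)
Line 2: ['coffee'] (min_width=6, slack=8)
Line 3: ['butterfly', 'dog'] (min_width=13, slack=1)
Line 4: ['photograph'] (min_width=10, slack=4)
Line 5: ['python'] (min_width=6, slack=8)
Line 6: ['refreshing'] (min_width=10, slack=4)
Line 7: ['wolf', 'festival'] (min_width=13, slack=1)
Line 8: ['robot'] (min_width=5, slack=9)
Line 9: ['orchestra'] (min_width=9, slack=5)
Line 10: ['tired', 'yellow'] (min_width=12, slack=2)
Line 11: ['display', 'was'] (min_width=11, slack=3)
Line 12: ['number', 'emerald'] (min_width=14, slack=0)
Line 13: ['elephant', 'corn'] (min_width=13, slack=1)
Line 14: ['corn'] (min_width=4, slack=10)
Total lines: 14

Answer: 14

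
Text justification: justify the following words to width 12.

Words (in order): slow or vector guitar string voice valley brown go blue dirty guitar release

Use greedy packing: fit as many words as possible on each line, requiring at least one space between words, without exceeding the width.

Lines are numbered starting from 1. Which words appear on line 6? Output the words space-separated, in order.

Answer: go blue

Derivation:
Line 1: ['slow', 'or'] (min_width=7, slack=5)
Line 2: ['vector'] (min_width=6, slack=6)
Line 3: ['guitar'] (min_width=6, slack=6)
Line 4: ['string', 'voice'] (min_width=12, slack=0)
Line 5: ['valley', 'brown'] (min_width=12, slack=0)
Line 6: ['go', 'blue'] (min_width=7, slack=5)
Line 7: ['dirty', 'guitar'] (min_width=12, slack=0)
Line 8: ['release'] (min_width=7, slack=5)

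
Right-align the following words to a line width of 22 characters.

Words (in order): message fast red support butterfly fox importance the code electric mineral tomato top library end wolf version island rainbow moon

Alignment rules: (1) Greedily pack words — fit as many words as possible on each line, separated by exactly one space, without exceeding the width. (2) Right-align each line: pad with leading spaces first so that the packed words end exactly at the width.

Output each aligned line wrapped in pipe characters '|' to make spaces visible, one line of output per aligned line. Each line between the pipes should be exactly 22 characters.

Line 1: ['message', 'fast', 'red'] (min_width=16, slack=6)
Line 2: ['support', 'butterfly', 'fox'] (min_width=21, slack=1)
Line 3: ['importance', 'the', 'code'] (min_width=19, slack=3)
Line 4: ['electric', 'mineral'] (min_width=16, slack=6)
Line 5: ['tomato', 'top', 'library', 'end'] (min_width=22, slack=0)
Line 6: ['wolf', 'version', 'island'] (min_width=19, slack=3)
Line 7: ['rainbow', 'moon'] (min_width=12, slack=10)

Answer: |      message fast red|
| support butterfly fox|
|   importance the code|
|      electric mineral|
|tomato top library end|
|   wolf version island|
|          rainbow moon|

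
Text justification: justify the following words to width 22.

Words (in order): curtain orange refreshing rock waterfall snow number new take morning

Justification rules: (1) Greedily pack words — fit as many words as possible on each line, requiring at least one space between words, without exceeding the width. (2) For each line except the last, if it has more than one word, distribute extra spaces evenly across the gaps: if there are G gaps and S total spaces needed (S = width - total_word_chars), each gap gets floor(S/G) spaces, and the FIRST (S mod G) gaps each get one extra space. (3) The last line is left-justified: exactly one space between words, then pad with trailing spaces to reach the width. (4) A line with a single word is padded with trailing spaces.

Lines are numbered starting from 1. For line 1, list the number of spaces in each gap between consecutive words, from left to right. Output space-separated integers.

Line 1: ['curtain', 'orange'] (min_width=14, slack=8)
Line 2: ['refreshing', 'rock'] (min_width=15, slack=7)
Line 3: ['waterfall', 'snow', 'number'] (min_width=21, slack=1)
Line 4: ['new', 'take', 'morning'] (min_width=16, slack=6)

Answer: 9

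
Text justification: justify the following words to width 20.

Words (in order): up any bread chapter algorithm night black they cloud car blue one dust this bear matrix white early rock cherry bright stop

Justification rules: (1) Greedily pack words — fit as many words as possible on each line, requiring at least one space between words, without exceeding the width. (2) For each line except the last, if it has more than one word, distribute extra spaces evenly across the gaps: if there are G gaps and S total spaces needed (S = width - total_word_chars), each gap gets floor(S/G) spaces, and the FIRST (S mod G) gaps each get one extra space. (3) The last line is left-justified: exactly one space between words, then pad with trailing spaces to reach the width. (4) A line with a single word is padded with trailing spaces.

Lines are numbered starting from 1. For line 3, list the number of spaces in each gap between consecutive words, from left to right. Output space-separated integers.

Line 1: ['up', 'any', 'bread', 'chapter'] (min_width=20, slack=0)
Line 2: ['algorithm', 'night'] (min_width=15, slack=5)
Line 3: ['black', 'they', 'cloud', 'car'] (min_width=20, slack=0)
Line 4: ['blue', 'one', 'dust', 'this'] (min_width=18, slack=2)
Line 5: ['bear', 'matrix', 'white'] (min_width=17, slack=3)
Line 6: ['early', 'rock', 'cherry'] (min_width=17, slack=3)
Line 7: ['bright', 'stop'] (min_width=11, slack=9)

Answer: 1 1 1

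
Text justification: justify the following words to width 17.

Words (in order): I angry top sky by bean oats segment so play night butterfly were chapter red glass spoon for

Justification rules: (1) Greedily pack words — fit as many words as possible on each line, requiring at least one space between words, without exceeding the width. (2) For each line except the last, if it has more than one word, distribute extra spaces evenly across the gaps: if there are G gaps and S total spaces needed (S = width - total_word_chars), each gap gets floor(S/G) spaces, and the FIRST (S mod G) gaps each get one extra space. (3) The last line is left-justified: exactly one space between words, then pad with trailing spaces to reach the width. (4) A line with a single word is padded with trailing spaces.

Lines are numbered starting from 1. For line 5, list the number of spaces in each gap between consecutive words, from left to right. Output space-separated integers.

Line 1: ['I', 'angry', 'top', 'sky'] (min_width=15, slack=2)
Line 2: ['by', 'bean', 'oats'] (min_width=12, slack=5)
Line 3: ['segment', 'so', 'play'] (min_width=15, slack=2)
Line 4: ['night', 'butterfly'] (min_width=15, slack=2)
Line 5: ['were', 'chapter', 'red'] (min_width=16, slack=1)
Line 6: ['glass', 'spoon', 'for'] (min_width=15, slack=2)

Answer: 2 1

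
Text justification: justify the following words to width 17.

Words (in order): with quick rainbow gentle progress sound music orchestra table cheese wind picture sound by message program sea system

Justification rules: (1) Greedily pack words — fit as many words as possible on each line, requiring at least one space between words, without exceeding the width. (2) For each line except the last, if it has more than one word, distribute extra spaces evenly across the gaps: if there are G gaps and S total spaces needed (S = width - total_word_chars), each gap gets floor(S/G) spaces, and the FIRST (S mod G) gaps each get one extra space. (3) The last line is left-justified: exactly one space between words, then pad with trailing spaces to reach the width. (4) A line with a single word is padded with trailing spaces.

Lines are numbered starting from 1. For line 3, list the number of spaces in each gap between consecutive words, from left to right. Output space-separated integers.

Line 1: ['with', 'quick'] (min_width=10, slack=7)
Line 2: ['rainbow', 'gentle'] (min_width=14, slack=3)
Line 3: ['progress', 'sound'] (min_width=14, slack=3)
Line 4: ['music', 'orchestra'] (min_width=15, slack=2)
Line 5: ['table', 'cheese', 'wind'] (min_width=17, slack=0)
Line 6: ['picture', 'sound', 'by'] (min_width=16, slack=1)
Line 7: ['message', 'program'] (min_width=15, slack=2)
Line 8: ['sea', 'system'] (min_width=10, slack=7)

Answer: 4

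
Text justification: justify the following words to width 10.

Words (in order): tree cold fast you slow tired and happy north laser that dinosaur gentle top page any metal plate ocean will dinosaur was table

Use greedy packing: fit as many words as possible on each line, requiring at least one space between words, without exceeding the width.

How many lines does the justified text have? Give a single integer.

Line 1: ['tree', 'cold'] (min_width=9, slack=1)
Line 2: ['fast', 'you'] (min_width=8, slack=2)
Line 3: ['slow', 'tired'] (min_width=10, slack=0)
Line 4: ['and', 'happy'] (min_width=9, slack=1)
Line 5: ['north'] (min_width=5, slack=5)
Line 6: ['laser', 'that'] (min_width=10, slack=0)
Line 7: ['dinosaur'] (min_width=8, slack=2)
Line 8: ['gentle', 'top'] (min_width=10, slack=0)
Line 9: ['page', 'any'] (min_width=8, slack=2)
Line 10: ['metal'] (min_width=5, slack=5)
Line 11: ['plate'] (min_width=5, slack=5)
Line 12: ['ocean', 'will'] (min_width=10, slack=0)
Line 13: ['dinosaur'] (min_width=8, slack=2)
Line 14: ['was', 'table'] (min_width=9, slack=1)
Total lines: 14

Answer: 14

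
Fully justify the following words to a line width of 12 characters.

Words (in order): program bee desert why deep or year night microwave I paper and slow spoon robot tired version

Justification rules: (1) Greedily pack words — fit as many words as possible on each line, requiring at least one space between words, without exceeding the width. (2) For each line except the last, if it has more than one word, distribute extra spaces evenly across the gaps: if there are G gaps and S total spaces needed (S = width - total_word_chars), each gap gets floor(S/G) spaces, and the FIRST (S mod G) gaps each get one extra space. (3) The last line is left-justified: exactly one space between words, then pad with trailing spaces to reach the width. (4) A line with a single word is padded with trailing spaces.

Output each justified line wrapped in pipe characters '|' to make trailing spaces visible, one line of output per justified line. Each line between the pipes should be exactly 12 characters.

Line 1: ['program', 'bee'] (min_width=11, slack=1)
Line 2: ['desert', 'why'] (min_width=10, slack=2)
Line 3: ['deep', 'or', 'year'] (min_width=12, slack=0)
Line 4: ['night'] (min_width=5, slack=7)
Line 5: ['microwave', 'I'] (min_width=11, slack=1)
Line 6: ['paper', 'and'] (min_width=9, slack=3)
Line 7: ['slow', 'spoon'] (min_width=10, slack=2)
Line 8: ['robot', 'tired'] (min_width=11, slack=1)
Line 9: ['version'] (min_width=7, slack=5)

Answer: |program  bee|
|desert   why|
|deep or year|
|night       |
|microwave  I|
|paper    and|
|slow   spoon|
|robot  tired|
|version     |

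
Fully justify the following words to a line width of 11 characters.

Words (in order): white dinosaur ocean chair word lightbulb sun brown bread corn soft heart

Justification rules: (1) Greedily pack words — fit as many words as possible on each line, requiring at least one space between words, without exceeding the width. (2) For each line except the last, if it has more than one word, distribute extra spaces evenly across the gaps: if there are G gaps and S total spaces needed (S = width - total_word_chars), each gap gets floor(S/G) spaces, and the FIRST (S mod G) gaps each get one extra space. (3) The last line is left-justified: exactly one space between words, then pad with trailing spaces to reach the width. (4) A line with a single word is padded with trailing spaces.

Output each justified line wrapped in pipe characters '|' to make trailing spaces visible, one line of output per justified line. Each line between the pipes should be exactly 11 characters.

Answer: |white      |
|dinosaur   |
|ocean chair|
|word       |
|lightbulb  |
|sun   brown|
|bread  corn|
|soft heart |

Derivation:
Line 1: ['white'] (min_width=5, slack=6)
Line 2: ['dinosaur'] (min_width=8, slack=3)
Line 3: ['ocean', 'chair'] (min_width=11, slack=0)
Line 4: ['word'] (min_width=4, slack=7)
Line 5: ['lightbulb'] (min_width=9, slack=2)
Line 6: ['sun', 'brown'] (min_width=9, slack=2)
Line 7: ['bread', 'corn'] (min_width=10, slack=1)
Line 8: ['soft', 'heart'] (min_width=10, slack=1)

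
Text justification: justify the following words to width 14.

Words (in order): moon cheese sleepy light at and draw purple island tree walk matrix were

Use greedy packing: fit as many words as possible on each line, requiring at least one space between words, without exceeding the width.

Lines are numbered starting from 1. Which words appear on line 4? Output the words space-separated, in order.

Line 1: ['moon', 'cheese'] (min_width=11, slack=3)
Line 2: ['sleepy', 'light'] (min_width=12, slack=2)
Line 3: ['at', 'and', 'draw'] (min_width=11, slack=3)
Line 4: ['purple', 'island'] (min_width=13, slack=1)
Line 5: ['tree', 'walk'] (min_width=9, slack=5)
Line 6: ['matrix', 'were'] (min_width=11, slack=3)

Answer: purple island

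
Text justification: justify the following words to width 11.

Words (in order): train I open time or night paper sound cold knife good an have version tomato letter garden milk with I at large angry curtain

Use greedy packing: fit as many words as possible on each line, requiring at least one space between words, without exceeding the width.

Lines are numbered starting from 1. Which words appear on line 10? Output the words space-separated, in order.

Answer: letter

Derivation:
Line 1: ['train', 'I'] (min_width=7, slack=4)
Line 2: ['open', 'time'] (min_width=9, slack=2)
Line 3: ['or', 'night'] (min_width=8, slack=3)
Line 4: ['paper', 'sound'] (min_width=11, slack=0)
Line 5: ['cold', 'knife'] (min_width=10, slack=1)
Line 6: ['good', 'an'] (min_width=7, slack=4)
Line 7: ['have'] (min_width=4, slack=7)
Line 8: ['version'] (min_width=7, slack=4)
Line 9: ['tomato'] (min_width=6, slack=5)
Line 10: ['letter'] (min_width=6, slack=5)
Line 11: ['garden', 'milk'] (min_width=11, slack=0)
Line 12: ['with', 'I', 'at'] (min_width=9, slack=2)
Line 13: ['large', 'angry'] (min_width=11, slack=0)
Line 14: ['curtain'] (min_width=7, slack=4)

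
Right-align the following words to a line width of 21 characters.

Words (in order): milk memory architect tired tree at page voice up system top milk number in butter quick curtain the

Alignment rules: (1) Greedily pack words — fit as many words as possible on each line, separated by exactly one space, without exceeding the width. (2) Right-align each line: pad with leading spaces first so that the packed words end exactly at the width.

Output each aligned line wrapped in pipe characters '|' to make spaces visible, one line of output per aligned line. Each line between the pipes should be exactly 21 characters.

Line 1: ['milk', 'memory', 'architect'] (min_width=21, slack=0)
Line 2: ['tired', 'tree', 'at', 'page'] (min_width=18, slack=3)
Line 3: ['voice', 'up', 'system', 'top'] (min_width=19, slack=2)
Line 4: ['milk', 'number', 'in', 'butter'] (min_width=21, slack=0)
Line 5: ['quick', 'curtain', 'the'] (min_width=17, slack=4)

Answer: |milk memory architect|
|   tired tree at page|
|  voice up system top|
|milk number in butter|
|    quick curtain the|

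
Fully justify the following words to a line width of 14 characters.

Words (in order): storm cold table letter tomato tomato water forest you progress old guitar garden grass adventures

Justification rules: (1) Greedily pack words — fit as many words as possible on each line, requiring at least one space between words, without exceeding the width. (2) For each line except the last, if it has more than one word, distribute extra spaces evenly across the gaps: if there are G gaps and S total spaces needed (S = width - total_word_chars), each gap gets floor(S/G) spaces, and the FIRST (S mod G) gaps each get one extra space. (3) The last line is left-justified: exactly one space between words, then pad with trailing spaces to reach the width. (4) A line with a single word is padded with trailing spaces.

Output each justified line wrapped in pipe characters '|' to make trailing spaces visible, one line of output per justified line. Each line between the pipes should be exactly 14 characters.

Answer: |storm     cold|
|table   letter|
|tomato  tomato|
|water   forest|
|you   progress|
|old     guitar|
|garden   grass|
|adventures    |

Derivation:
Line 1: ['storm', 'cold'] (min_width=10, slack=4)
Line 2: ['table', 'letter'] (min_width=12, slack=2)
Line 3: ['tomato', 'tomato'] (min_width=13, slack=1)
Line 4: ['water', 'forest'] (min_width=12, slack=2)
Line 5: ['you', 'progress'] (min_width=12, slack=2)
Line 6: ['old', 'guitar'] (min_width=10, slack=4)
Line 7: ['garden', 'grass'] (min_width=12, slack=2)
Line 8: ['adventures'] (min_width=10, slack=4)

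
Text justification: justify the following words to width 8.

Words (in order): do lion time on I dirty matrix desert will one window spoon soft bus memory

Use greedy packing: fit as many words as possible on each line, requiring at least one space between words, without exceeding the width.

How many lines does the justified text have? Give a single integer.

Line 1: ['do', 'lion'] (min_width=7, slack=1)
Line 2: ['time', 'on'] (min_width=7, slack=1)
Line 3: ['I', 'dirty'] (min_width=7, slack=1)
Line 4: ['matrix'] (min_width=6, slack=2)
Line 5: ['desert'] (min_width=6, slack=2)
Line 6: ['will', 'one'] (min_width=8, slack=0)
Line 7: ['window'] (min_width=6, slack=2)
Line 8: ['spoon'] (min_width=5, slack=3)
Line 9: ['soft', 'bus'] (min_width=8, slack=0)
Line 10: ['memory'] (min_width=6, slack=2)
Total lines: 10

Answer: 10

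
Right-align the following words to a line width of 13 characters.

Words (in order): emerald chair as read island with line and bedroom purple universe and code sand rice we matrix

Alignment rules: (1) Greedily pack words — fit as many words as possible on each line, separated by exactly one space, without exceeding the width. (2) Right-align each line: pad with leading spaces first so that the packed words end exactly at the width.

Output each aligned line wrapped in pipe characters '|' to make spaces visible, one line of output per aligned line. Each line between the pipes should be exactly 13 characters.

Line 1: ['emerald', 'chair'] (min_width=13, slack=0)
Line 2: ['as', 'read'] (min_width=7, slack=6)
Line 3: ['island', 'with'] (min_width=11, slack=2)
Line 4: ['line', 'and'] (min_width=8, slack=5)
Line 5: ['bedroom'] (min_width=7, slack=6)
Line 6: ['purple'] (min_width=6, slack=7)
Line 7: ['universe', 'and'] (min_width=12, slack=1)
Line 8: ['code', 'sand'] (min_width=9, slack=4)
Line 9: ['rice', 'we'] (min_width=7, slack=6)
Line 10: ['matrix'] (min_width=6, slack=7)

Answer: |emerald chair|
|      as read|
|  island with|
|     line and|
|      bedroom|
|       purple|
| universe and|
|    code sand|
|      rice we|
|       matrix|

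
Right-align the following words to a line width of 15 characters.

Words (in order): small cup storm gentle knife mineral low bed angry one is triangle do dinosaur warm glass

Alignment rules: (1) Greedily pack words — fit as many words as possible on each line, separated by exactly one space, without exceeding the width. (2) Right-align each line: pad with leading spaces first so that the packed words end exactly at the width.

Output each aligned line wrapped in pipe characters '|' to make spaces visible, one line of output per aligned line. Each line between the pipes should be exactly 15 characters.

Answer: |small cup storm|
|   gentle knife|
|mineral low bed|
|   angry one is|
|    triangle do|
|  dinosaur warm|
|          glass|

Derivation:
Line 1: ['small', 'cup', 'storm'] (min_width=15, slack=0)
Line 2: ['gentle', 'knife'] (min_width=12, slack=3)
Line 3: ['mineral', 'low', 'bed'] (min_width=15, slack=0)
Line 4: ['angry', 'one', 'is'] (min_width=12, slack=3)
Line 5: ['triangle', 'do'] (min_width=11, slack=4)
Line 6: ['dinosaur', 'warm'] (min_width=13, slack=2)
Line 7: ['glass'] (min_width=5, slack=10)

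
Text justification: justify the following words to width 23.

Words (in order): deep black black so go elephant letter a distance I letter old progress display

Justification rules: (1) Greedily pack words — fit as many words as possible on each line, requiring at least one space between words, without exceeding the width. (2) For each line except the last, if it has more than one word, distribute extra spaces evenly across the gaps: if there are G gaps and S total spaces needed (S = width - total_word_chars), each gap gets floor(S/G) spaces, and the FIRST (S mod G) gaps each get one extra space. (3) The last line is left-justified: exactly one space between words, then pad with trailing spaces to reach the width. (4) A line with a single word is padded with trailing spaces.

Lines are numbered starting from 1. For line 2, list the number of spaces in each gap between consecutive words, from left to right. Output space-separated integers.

Line 1: ['deep', 'black', 'black', 'so', 'go'] (min_width=22, slack=1)
Line 2: ['elephant', 'letter', 'a'] (min_width=17, slack=6)
Line 3: ['distance', 'I', 'letter', 'old'] (min_width=21, slack=2)
Line 4: ['progress', 'display'] (min_width=16, slack=7)

Answer: 4 4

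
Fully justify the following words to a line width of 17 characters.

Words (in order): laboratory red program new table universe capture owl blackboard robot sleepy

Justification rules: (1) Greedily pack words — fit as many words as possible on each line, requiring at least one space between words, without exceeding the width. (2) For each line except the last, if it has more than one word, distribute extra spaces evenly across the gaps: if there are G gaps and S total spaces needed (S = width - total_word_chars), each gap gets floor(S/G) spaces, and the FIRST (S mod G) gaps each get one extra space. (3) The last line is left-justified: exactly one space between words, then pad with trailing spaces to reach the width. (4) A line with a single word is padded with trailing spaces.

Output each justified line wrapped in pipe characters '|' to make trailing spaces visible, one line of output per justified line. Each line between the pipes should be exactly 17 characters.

Answer: |laboratory    red|
|program new table|
|universe  capture|
|owl    blackboard|
|robot sleepy     |

Derivation:
Line 1: ['laboratory', 'red'] (min_width=14, slack=3)
Line 2: ['program', 'new', 'table'] (min_width=17, slack=0)
Line 3: ['universe', 'capture'] (min_width=16, slack=1)
Line 4: ['owl', 'blackboard'] (min_width=14, slack=3)
Line 5: ['robot', 'sleepy'] (min_width=12, slack=5)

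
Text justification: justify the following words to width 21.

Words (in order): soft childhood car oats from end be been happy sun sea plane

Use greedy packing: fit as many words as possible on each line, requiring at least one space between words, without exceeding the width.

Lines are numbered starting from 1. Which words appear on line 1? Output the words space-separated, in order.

Line 1: ['soft', 'childhood', 'car'] (min_width=18, slack=3)
Line 2: ['oats', 'from', 'end', 'be', 'been'] (min_width=21, slack=0)
Line 3: ['happy', 'sun', 'sea', 'plane'] (min_width=19, slack=2)

Answer: soft childhood car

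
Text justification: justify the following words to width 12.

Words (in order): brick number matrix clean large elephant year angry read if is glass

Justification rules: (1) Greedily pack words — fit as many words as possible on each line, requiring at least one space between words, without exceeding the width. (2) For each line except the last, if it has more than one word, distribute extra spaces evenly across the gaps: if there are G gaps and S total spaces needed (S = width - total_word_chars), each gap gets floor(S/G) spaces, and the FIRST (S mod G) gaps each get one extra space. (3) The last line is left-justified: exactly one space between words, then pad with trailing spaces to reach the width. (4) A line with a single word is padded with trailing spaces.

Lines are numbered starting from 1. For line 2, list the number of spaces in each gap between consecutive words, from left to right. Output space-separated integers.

Line 1: ['brick', 'number'] (min_width=12, slack=0)
Line 2: ['matrix', 'clean'] (min_width=12, slack=0)
Line 3: ['large'] (min_width=5, slack=7)
Line 4: ['elephant'] (min_width=8, slack=4)
Line 5: ['year', 'angry'] (min_width=10, slack=2)
Line 6: ['read', 'if', 'is'] (min_width=10, slack=2)
Line 7: ['glass'] (min_width=5, slack=7)

Answer: 1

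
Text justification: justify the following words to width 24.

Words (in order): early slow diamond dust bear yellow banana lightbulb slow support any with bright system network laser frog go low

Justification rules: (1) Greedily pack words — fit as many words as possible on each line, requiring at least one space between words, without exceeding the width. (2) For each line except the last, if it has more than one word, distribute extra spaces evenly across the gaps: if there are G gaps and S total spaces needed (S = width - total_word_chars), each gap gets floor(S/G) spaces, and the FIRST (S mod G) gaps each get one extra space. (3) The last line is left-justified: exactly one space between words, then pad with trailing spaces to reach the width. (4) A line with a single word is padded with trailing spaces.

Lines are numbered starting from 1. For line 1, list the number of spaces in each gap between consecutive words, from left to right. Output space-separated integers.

Line 1: ['early', 'slow', 'diamond', 'dust'] (min_width=23, slack=1)
Line 2: ['bear', 'yellow', 'banana'] (min_width=18, slack=6)
Line 3: ['lightbulb', 'slow', 'support'] (min_width=22, slack=2)
Line 4: ['any', 'with', 'bright', 'system'] (min_width=22, slack=2)
Line 5: ['network', 'laser', 'frog', 'go'] (min_width=21, slack=3)
Line 6: ['low'] (min_width=3, slack=21)

Answer: 2 1 1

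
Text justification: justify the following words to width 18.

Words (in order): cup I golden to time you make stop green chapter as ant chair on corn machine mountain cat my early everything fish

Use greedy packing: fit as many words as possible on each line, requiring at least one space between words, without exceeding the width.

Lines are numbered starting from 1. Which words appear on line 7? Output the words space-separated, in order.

Line 1: ['cup', 'I', 'golden', 'to'] (min_width=15, slack=3)
Line 2: ['time', 'you', 'make', 'stop'] (min_width=18, slack=0)
Line 3: ['green', 'chapter', 'as'] (min_width=16, slack=2)
Line 4: ['ant', 'chair', 'on', 'corn'] (min_width=17, slack=1)
Line 5: ['machine', 'mountain'] (min_width=16, slack=2)
Line 6: ['cat', 'my', 'early'] (min_width=12, slack=6)
Line 7: ['everything', 'fish'] (min_width=15, slack=3)

Answer: everything fish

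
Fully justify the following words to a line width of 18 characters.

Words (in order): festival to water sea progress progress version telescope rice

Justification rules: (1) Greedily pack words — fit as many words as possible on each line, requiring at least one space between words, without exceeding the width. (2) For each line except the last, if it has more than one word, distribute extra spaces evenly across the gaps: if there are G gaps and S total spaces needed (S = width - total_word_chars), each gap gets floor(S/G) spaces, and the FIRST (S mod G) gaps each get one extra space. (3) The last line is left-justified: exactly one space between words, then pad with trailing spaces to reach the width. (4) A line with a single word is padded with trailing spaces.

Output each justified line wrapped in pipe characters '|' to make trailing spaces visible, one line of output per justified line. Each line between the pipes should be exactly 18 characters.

Answer: |festival  to water|
|sea       progress|
|progress   version|
|telescope rice    |

Derivation:
Line 1: ['festival', 'to', 'water'] (min_width=17, slack=1)
Line 2: ['sea', 'progress'] (min_width=12, slack=6)
Line 3: ['progress', 'version'] (min_width=16, slack=2)
Line 4: ['telescope', 'rice'] (min_width=14, slack=4)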